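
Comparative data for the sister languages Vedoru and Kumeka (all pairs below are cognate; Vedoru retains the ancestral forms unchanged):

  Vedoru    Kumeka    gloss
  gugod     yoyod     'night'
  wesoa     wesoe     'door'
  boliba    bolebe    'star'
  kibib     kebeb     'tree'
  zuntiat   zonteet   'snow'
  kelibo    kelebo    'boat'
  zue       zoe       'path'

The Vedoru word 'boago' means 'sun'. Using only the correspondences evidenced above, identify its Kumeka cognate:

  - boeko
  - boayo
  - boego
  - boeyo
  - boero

boeyo

zuntiat ~ zonteet — Vedoru a corresponds to Kumeka e after a vowel, before a consonant other than r, m, n, p, b, f, v.
gugod ~ yoyod — Vedoru g corresponds to Kumeka y between vowels (before a back vowel).
Applying these to Vedoru 'boago':
  boago → boego   (a→e after a vowel, before a consonant other than r, m, n, p, b, f, v)
  boego → boeyo   (g→y between vowels (before a back vowel))
So the Kumeka cognate is 'boeyo'.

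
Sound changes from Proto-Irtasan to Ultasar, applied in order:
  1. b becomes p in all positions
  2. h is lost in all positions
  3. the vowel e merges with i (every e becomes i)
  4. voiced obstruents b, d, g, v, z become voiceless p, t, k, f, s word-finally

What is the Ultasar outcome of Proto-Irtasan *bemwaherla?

Ultasar: *bemwaherla
  bemwaherla → pemwaherla   [unconditioned shift]
  pemwaherla → pemwaerla   [h-loss]
  pemwaerla → pimwairla   [vowel merger]
  pimwairla (rule 4 does not apply)
  giving Ultasar pimwairla.

pimwairla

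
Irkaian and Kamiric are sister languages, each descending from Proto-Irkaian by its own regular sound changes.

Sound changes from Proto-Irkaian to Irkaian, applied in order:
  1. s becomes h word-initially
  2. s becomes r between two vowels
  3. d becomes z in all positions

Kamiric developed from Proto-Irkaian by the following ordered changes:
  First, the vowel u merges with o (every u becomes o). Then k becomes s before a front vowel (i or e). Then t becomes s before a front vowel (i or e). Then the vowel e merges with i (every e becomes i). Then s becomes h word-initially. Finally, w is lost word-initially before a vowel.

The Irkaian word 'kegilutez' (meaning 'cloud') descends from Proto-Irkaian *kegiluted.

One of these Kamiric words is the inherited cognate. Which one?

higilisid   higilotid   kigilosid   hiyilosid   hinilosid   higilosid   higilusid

higilosid

Kamiric: *kegiluted
  kegiluted → kegiloted   [vowel merger]
  kegiloted → segiloted   [palatalisation]
  segiloted → segilosed   [palatalisation]
  segilosed → sigilosid   [vowel merger]
  sigilosid → higilosid   [debuccalisation]
  higilosid (rule 6 does not apply)
  giving Kamiric higilosid.
The other candidates each miss or misapply at least one Kamiric change.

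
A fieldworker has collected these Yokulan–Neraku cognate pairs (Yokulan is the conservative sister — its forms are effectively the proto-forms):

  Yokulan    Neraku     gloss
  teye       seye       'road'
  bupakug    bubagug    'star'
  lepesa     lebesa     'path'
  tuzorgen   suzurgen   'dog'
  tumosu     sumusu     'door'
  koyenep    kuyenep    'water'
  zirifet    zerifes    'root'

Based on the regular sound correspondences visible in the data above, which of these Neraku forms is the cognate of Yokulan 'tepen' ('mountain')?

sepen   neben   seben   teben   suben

teye ~ seye — Yokulan t corresponds to Neraku s word-initially before a front vowel.
lepesa ~ lebesa — Yokulan p corresponds to Neraku b between vowels (before a front vowel).
Applying these to Yokulan 'tepen':
  tepen → sepen   (t→s word-initially before a front vowel)
  sepen → seben   (p→b between vowels (before a front vowel))
So the Neraku cognate is 'seben'.

seben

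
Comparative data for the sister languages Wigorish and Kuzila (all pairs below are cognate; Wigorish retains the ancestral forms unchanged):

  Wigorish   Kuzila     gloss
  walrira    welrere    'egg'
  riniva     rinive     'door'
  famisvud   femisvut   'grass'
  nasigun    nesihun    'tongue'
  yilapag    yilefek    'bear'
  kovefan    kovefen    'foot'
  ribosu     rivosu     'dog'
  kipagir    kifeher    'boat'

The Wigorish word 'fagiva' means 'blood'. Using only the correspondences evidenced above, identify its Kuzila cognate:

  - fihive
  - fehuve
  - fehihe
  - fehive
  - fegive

walrira ~ welrere, nasigun ~ nesihun — Wigorish a corresponds to Kuzila e after a consonant, before a consonant other than r, m, n, p, b, f, v.
kipagir ~ kifeher — Wigorish g corresponds to Kuzila h between vowels (before a front vowel).
walrira ~ welrere, riniva ~ rinive — Wigorish a corresponds to Kuzila e word-finally.
Applying these to Wigorish 'fagiva':
  fagiva → fegiva   (a→e after a consonant, before a consonant other than r, m, n, p, b, f, v)
  fegiva → fehiva   (g→h between vowels (before a front vowel))
  fehiva → fehive   (a→e word-finally)
So the Kuzila cognate is 'fehive'.

fehive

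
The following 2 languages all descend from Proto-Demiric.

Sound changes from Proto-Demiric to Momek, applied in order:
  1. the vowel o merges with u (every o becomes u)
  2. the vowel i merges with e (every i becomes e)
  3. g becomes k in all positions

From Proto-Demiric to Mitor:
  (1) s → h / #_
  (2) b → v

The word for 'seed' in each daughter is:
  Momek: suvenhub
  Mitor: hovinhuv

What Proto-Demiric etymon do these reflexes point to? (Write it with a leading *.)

*sovinhub

Position 1: Momek has s, Mitor has h. Momek preserves s here (none of its changes turn any other segment into s), so the proto-segment is *s.
Position 4: Momek has e, Mitor has i. Mitor preserves i here (none of its changes turn any other segment into i), so the proto-segment is *i.
Verify the candidate proto-form against each daughter:
Momek: start from *sovinhub.
  rule 1 (vowel merger): sovinhub → suvinhub
  rule 2 (vowel merger): suvinhub → suvenhub
  rule 3: no change — suvenhub
  ⇒ Momek suvenhub
Mitor: start from *sovinhub.
  rule 1 (debuccalisation): sovinhub → hovinhub
  rule 2 (unconditioned shift): hovinhub → hovinhuv
  ⇒ Mitor hovinhuv
Only *sovinhub yields all of Momek suvenhub, Mitor hovinhuv.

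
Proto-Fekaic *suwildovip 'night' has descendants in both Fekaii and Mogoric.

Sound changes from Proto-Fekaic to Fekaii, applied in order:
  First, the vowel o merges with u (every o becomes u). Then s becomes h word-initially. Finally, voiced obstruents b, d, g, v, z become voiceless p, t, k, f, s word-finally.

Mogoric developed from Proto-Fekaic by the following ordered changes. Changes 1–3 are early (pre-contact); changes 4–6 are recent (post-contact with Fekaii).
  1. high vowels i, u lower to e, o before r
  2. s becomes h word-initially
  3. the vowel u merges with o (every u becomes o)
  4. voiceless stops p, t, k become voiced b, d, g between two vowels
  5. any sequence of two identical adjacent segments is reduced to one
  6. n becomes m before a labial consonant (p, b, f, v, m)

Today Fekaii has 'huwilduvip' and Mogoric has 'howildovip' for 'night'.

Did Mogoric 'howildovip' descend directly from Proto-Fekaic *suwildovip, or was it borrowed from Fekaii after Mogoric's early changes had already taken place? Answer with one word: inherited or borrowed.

inherited

If inherited, *suwildovip would pass through all of Mogoric's changes:
Mogoric: *suwildovip
  suwildovip (rule 1 does not apply)
  suwildovip → huwildovip   [debuccalisation]
  huwildovip → howildovip   [vowel merger]
  howildovip (rule 4 does not apply)
  howildovip (rule 5 does not apply)
  howildovip (rule 6 does not apply)
  giving Mogoric howildovip.
If borrowed from Fekaii 'huwilduvip' after the early changes, it would undergo only the recent ones:
  rule 4 (intervocalic voicing): no change (huwilduvip)
  rule 5 (degemination): no change (huwilduvip)
  rule 6 (nasal place assimilation): no change (huwilduvip)
  ⇒ as a loan: huwilduvip
Mogoric 'howildovip' matches the inherited outcome exactly, so it is an inherited cognate, not a loan.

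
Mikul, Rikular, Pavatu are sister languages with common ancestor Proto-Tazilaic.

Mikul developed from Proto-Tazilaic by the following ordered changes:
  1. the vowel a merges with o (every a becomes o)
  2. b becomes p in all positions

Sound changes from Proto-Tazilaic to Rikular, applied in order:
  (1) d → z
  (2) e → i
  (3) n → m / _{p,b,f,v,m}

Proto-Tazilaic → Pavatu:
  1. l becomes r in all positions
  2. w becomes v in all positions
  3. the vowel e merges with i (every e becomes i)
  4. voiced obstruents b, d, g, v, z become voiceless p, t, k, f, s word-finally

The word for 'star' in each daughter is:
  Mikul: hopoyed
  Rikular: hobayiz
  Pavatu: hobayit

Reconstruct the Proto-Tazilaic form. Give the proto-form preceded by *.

*hobayed

Position 6: Mikul has e, Rikular has i, Pavatu has i. Mikul preserves e here (none of its changes turn any other segment into e), so the proto-segment is *e.
Position 4: Mikul has o, Rikular has a, Pavatu has a. Rikular preserves a here (none of its changes turn any other segment into a), so the proto-segment is *a.
Position 3: Mikul has p, Rikular has b, Pavatu has b. Rikular preserves b here (none of its changes turn any other segment into b), so the proto-segment is *b.
Verify the candidate proto-form against each daughter:
Mikul: *hobayed
  hobayed → hoboyed   [vowel merger]
  hoboyed → hopoyed   [unconditioned shift]
  giving Mikul hopoyed.
Rikular: *hobayed
  hobayed → hobayez   [unconditioned shift]
  hobayez → hobayiz   [vowel merger]
  hobayiz (rule 3 does not apply)
  giving Rikular hobayiz.
Pavatu: start from *hobayed.
  rule 1: no change — hobayed
  rule 2: no change — hobayed
  rule 3 (vowel merger): hobayed → hobayid
  rule 4 (final devoicing): hobayid → hobayit
  ⇒ Pavatu hobayit
No other proto-form is consistent with every reflex, so the reconstruction is *hobayed.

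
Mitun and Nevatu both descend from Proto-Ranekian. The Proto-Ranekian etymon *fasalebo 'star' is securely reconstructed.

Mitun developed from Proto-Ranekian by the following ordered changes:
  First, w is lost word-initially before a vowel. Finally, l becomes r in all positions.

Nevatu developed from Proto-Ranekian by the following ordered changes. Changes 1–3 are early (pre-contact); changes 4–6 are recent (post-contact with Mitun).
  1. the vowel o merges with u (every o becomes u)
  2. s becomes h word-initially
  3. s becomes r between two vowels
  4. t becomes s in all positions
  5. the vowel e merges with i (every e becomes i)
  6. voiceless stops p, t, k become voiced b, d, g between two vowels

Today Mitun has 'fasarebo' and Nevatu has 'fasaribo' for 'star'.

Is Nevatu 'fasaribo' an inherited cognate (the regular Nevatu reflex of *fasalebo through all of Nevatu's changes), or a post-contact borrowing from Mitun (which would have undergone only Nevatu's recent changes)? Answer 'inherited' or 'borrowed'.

borrowed

If inherited, *fasalebo would pass through all of Nevatu's changes:
Nevatu: start from *fasalebo.
  rule 1 (vowel merger): fasalebo → fasalebu
  rule 2: no change — fasalebu
  rule 3 (rhotacism): fasalebu → faralebu
  rule 4: no change — faralebu
  rule 5 (vowel merger): faralebu → faralibu
  rule 6: no change — faralibu
  ⇒ Nevatu faralibu
If borrowed from Mitun 'fasarebo' after the early changes, it would undergo only the recent ones:
  rule 4 (unconditioned shift): no change (fasarebo)
  rule 5 (vowel merger): fasarebo → fasaribo
  rule 6 (intervocalic voicing): no change (fasaribo)
  ⇒ as a loan: fasaribo
Nevatu 'fasaribo' matches the loan outcome 'fasaribo', not the inherited 'faralibu' — it skipped the early Nevatu changes, so it was borrowed from Mitun.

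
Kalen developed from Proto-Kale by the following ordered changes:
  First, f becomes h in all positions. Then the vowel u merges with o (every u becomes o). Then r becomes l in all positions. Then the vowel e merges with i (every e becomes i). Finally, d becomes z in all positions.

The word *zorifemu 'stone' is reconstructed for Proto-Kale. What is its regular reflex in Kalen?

Kalen: *zorifemu > zorihemu > zorihemo > zolihemo > zolihimo  (by unconditioned shift, vowel merger, unconditioned shift, vowel merger)

zolihimo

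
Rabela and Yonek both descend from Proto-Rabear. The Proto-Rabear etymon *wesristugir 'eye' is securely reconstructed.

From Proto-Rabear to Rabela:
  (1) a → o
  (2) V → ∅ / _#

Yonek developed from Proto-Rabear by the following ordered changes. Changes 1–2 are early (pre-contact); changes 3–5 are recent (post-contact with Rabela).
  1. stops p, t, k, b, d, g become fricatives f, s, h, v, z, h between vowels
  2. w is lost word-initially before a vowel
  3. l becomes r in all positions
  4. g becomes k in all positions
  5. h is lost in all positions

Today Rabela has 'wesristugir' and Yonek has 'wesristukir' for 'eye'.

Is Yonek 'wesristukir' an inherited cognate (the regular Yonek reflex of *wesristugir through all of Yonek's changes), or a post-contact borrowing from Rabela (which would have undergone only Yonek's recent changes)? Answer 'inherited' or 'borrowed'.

If inherited, *wesristugir would pass through all of Yonek's changes:
Yonek: *wesristugir
  wesristugir → wesristuhir   [intervocalic lenition]
  wesristuhir → esristuhir   [glide loss]
  esristuhir (rule 3 does not apply)
  esristuhir (rule 4 does not apply)
  esristuhir → esristuir   [h-loss]
  giving Yonek esristuir.
If borrowed from Rabela 'wesristugir' after the early changes, it would undergo only the recent ones:
  rule 3 (unconditioned shift): no change (wesristugir)
  rule 4 (unconditioned shift): wesristugir → wesristukir
  rule 5 (h-loss): no change (wesristukir)
  ⇒ as a loan: wesristukir
Yonek 'wesristukir' matches the loan outcome 'wesristukir', not the inherited 'esristuir' — it skipped the early Yonek changes, so it was borrowed from Rabela.

borrowed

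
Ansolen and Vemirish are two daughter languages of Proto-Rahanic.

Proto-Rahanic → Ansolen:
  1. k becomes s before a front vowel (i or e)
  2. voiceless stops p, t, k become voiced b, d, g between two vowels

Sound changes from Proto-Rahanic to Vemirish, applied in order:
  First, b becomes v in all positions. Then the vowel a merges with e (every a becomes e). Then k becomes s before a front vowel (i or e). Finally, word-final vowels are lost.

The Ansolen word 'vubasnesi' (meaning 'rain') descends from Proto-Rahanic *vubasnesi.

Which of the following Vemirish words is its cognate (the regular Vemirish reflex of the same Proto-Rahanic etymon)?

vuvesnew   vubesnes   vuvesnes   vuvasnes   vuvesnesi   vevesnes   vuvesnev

vuvesnes

Vemirish: start from *vubasnesi.
  rule 1 (unconditioned shift): vubasnesi → vuvasnesi
  rule 2 (vowel merger): vuvasnesi → vuvesnesi
  rule 3: no change — vuvesnesi
  rule 4 (apocope): vuvesnesi → vuvesnes
  ⇒ Vemirish vuvesnes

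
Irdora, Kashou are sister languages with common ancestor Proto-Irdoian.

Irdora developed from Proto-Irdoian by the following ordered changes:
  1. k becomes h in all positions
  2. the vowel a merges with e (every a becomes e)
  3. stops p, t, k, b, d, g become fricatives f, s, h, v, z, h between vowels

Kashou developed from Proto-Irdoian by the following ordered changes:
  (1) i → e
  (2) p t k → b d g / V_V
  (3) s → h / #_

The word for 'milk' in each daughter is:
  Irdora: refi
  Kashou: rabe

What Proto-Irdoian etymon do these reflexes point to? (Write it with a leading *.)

*rapi

Position 4: Irdora has i, Kashou has e. Irdora preserves i here (none of its changes turn any other segment into i), so the proto-segment is *i.
Position 3: Irdora has f, Kashou has b. Taking the neighbouring segments as reconstructed: Irdora f could go back to *p or *f; Kashou b could go back to *p or *b — the one source consistent with every daughter is *p.
Position 2: Irdora has e, Kashou has a. Kashou preserves a here (none of its changes turn any other segment into a), so the proto-segment is *a.
Continuing position by position gives *rapi; check it forward:
Irdora: start from *rapi.
  rule 1: no change — rapi
  rule 2 (vowel merger): rapi → repi
  rule 3 (intervocalic lenition): repi → refi
  ⇒ Irdora refi
Kashou: *rapi
  rapi → rape   [vowel merger]
  rape → rabe   [intervocalic voicing]
  rabe (rule 3 does not apply)
  giving Kashou rabe.
Only *rapi yields all of Irdora refi, Kashou rabe.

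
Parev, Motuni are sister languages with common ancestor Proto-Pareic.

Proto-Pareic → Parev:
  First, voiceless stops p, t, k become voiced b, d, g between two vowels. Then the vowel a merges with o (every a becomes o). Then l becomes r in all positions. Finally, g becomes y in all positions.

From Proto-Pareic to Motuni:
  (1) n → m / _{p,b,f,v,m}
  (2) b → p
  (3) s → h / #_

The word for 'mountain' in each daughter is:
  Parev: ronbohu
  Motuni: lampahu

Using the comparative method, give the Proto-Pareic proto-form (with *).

*lanbahu

Position 1: Parev has r, Motuni has l. Motuni preserves l here (none of its changes turn any other segment into l), so the proto-segment is *l.
Position 3: Parev has n, Motuni has m. Parev preserves n here (none of its changes turn any other segment into n), so the proto-segment is *n.
Continuing position by position gives *lanbahu; check it forward:
Parev: start from *lanbahu.
  rule 1: no change — lanbahu
  rule 2 (vowel merger): lanbahu → lonbohu
  rule 3 (unconditioned shift): lonbohu → ronbohu
  rule 4: no change — ronbohu
  ⇒ Parev ronbohu
Motuni: *lanbahu > lambahu > lampahu  (by nasal place assimilation, unconditioned shift)
Only *lanbahu yields all of Parev ronbohu, Motuni lampahu.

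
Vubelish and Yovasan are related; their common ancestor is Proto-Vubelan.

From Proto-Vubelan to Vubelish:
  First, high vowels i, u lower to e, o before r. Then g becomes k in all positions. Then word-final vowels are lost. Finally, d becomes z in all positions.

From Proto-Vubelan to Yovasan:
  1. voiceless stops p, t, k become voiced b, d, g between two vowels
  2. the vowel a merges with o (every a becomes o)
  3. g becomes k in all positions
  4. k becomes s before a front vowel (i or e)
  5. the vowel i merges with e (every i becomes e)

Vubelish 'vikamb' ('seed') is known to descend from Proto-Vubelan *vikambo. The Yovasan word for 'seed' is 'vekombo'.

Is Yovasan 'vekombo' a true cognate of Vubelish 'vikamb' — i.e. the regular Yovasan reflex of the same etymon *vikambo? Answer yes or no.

Derive the expected Yovasan reflex of *vikambo:
Yovasan: *vikambo > vigambo > vigombo > vikombo > vekombo  (by intervocalic voicing, vowel merger, unconditioned shift, vowel merger)
Yovasan 'vekombo' matches the regular reflex exactly, so the pair is cognate.

yes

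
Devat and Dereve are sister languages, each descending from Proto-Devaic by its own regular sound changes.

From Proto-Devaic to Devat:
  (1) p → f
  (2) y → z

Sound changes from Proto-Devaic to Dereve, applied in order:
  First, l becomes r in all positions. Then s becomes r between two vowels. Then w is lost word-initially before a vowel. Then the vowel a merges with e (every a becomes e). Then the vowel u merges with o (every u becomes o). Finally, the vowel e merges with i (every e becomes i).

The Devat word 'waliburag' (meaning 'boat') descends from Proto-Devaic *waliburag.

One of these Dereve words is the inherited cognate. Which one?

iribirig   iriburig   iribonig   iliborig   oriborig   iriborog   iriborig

iriborig

Dereve: start from *waliburag.
  rule 1 (unconditioned shift): waliburag → wariburag
  rule 2: no change — wariburag
  rule 3 (glide loss): wariburag → ariburag
  rule 4 (vowel merger): ariburag → eribureg
  rule 5 (vowel merger): eribureg → eriboreg
  rule 6 (vowel merger): eriboreg → iriborig
  ⇒ Dereve iriborig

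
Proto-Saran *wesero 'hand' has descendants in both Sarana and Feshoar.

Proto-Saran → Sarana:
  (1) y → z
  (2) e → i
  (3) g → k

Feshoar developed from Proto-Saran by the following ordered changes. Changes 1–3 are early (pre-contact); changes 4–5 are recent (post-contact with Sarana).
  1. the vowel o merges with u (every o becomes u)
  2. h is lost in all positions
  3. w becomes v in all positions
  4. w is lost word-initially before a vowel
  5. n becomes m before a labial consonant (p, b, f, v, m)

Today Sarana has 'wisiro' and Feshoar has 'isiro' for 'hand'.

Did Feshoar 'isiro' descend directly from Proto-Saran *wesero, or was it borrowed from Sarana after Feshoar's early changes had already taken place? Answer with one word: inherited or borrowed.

If inherited, *wesero would pass through all of Feshoar's changes:
Feshoar: *wesero > weseru > veseru  (by vowel merger, unconditioned shift)
If borrowed from Sarana 'wisiro' after the early changes, it would undergo only the recent ones:
  rule 4 (glide loss): wisiro → isiro
  rule 5 (nasal place assimilation): no change (isiro)
  ⇒ as a loan: isiro
Feshoar 'isiro' matches the loan outcome 'isiro', not the inherited 'veseru' — it skipped the early Feshoar changes, so it was borrowed from Sarana.

borrowed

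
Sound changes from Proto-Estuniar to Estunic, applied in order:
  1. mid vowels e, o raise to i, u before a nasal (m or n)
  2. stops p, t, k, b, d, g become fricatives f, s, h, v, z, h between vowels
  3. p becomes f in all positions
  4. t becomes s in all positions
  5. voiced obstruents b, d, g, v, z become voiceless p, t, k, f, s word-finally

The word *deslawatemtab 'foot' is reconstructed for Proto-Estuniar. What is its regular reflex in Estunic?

Estunic: *deslawatemtab
  deslawatemtab → deslawatimtab   [pre-nasal raising]
  deslawatimtab → deslawasimtab   [intervocalic lenition]
  deslawasimtab (rule 3 does not apply)
  deslawasimtab → deslawasimsab   [unconditioned shift]
  deslawasimsab → deslawasimsap   [final devoicing]
  giving Estunic deslawasimsap.

deslawasimsap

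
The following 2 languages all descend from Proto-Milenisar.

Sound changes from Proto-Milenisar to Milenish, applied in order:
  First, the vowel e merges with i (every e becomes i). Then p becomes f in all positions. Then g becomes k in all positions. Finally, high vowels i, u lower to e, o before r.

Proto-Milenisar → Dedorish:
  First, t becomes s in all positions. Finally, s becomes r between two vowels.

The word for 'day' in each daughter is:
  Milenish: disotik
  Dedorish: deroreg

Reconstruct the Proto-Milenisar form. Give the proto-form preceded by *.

Position 2: Milenish has i, Dedorish has e. Dedorish preserves e here (none of its changes turn any other segment into e), so the proto-segment is *e.
Position 5: Milenish has t, Dedorish has r. Milenish preserves t here (none of its changes turn any other segment into t), so the proto-segment is *t.
Position 3: Milenish has s, Dedorish has r. Milenish preserves s here (none of its changes turn any other segment into s), so the proto-segment is *s.
This points to *desoteg. Verify forward in each daughter:
Milenish: *desoteg > disotig > disotik  (by vowel merger, unconditioned shift)
Dedorish: start from *desoteg.
  rule 1 (unconditioned shift): desoteg → desoseg
  rule 2 (rhotacism): desoseg → deroreg
  ⇒ Dedorish deroreg
*desoteg is the unique common source.

*desoteg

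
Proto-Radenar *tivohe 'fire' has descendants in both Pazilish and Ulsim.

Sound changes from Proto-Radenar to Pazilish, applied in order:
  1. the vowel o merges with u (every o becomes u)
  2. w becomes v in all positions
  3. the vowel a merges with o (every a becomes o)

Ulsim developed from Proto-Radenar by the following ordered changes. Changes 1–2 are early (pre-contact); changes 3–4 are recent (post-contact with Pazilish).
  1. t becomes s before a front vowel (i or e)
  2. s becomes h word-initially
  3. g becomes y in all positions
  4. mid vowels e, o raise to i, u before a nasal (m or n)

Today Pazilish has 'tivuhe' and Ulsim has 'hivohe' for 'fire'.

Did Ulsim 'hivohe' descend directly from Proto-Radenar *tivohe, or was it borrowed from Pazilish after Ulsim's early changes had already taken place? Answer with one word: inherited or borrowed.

If inherited, *tivohe would pass through all of Ulsim's changes:
Ulsim: *tivohe
  tivohe → sivohe   [palatalisation]
  sivohe → hivohe   [debuccalisation]
  hivohe (rule 3 does not apply)
  hivohe (rule 4 does not apply)
  giving Ulsim hivohe.
If borrowed from Pazilish 'tivuhe' after the early changes, it would undergo only the recent ones:
  rule 3 (unconditioned shift): no change (tivuhe)
  rule 4 (pre-nasal raising): no change (tivuhe)
  ⇒ as a loan: tivuhe
Ulsim 'hivohe' matches the inherited outcome exactly, so it is an inherited cognate, not a loan.

inherited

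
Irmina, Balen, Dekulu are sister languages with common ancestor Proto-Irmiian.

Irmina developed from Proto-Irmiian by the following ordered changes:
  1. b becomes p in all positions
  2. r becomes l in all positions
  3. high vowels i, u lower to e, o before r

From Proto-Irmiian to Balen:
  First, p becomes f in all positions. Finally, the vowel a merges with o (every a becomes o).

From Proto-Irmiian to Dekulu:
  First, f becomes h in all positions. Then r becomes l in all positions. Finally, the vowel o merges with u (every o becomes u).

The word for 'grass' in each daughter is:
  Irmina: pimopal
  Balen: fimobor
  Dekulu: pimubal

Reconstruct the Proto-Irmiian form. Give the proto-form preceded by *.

*pimobar

Position 7: Irmina has l, Balen has r, Dekulu has l. Balen preserves r here (none of its changes turn any other segment into r), so the proto-segment is *r.
Position 4: Irmina has o, Balen has o, Dekulu has u. Taking the neighbouring segments as reconstructed: Irmina o can only go back to *o; Balen o could go back to *a or *o; Dekulu u could go back to *o or *u — the one source consistent with every daughter is *o.
Verify the candidate proto-form against each daughter:
Irmina: *pimobar
  pimobar → pimopar   [unconditioned shift]
  pimopar → pimopal   [unconditioned shift]
  pimopal (rule 3 does not apply)
  giving Irmina pimopal.
Balen: start from *pimobar.
  rule 1 (unconditioned shift): pimobar → fimobar
  rule 2 (vowel merger): fimobar → fimobor
  ⇒ Balen fimobor
Dekulu: *pimobar
  pimobar (rule 1 does not apply)
  pimobar → pimobal   [unconditioned shift]
  pimobal → pimubal   [vowel merger]
  giving Dekulu pimubal.
No other proto-form is consistent with every reflex, so the reconstruction is *pimobar.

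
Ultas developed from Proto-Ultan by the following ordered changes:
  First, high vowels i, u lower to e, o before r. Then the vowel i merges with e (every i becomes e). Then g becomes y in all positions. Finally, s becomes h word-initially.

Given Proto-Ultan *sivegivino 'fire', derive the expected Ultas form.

Ultas: start from *sivegivino.
  rule 1: no change — sivegivino
  rule 2 (vowel merger): sivegivino → sevegeveno
  rule 3 (unconditioned shift): sevegeveno → seveyeveno
  rule 4 (debuccalisation): seveyeveno → heveyeveno
  ⇒ Ultas heveyeveno

heveyeveno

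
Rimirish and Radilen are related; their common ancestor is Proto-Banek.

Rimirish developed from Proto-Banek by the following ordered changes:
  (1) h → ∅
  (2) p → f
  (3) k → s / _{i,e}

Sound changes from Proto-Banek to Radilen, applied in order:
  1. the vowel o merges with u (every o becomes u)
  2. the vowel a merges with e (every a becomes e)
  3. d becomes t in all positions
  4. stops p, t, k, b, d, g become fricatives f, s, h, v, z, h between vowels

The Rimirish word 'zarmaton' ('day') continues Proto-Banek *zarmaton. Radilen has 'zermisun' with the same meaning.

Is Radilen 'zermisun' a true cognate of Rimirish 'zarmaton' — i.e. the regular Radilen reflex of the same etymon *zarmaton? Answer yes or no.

Derive the expected Radilen reflex of *zarmaton:
Radilen: *zarmaton
  zarmaton → zarmatun   [vowel merger]
  zarmatun → zermetun   [vowel merger]
  zermetun (rule 3 does not apply)
  zermetun → zermesun   [intervocalic lenition]
  giving Radilen zermesun.
The regular Radilen reflex would be 'zermesun', but the attested form is 'zermisun'. The correspondence is irregular, so they are not cognates (the Radilen form has a different source).

no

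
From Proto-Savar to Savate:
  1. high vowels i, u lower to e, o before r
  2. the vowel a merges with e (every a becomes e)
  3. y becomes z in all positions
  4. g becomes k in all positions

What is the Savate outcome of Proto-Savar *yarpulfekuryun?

Savate: start from *yarpulfekuryun.
  rule 1 (pre-rhotic lowering): yarpulfekuryun → yarpulfekoryun
  rule 2 (vowel merger): yarpulfekoryun → yerpulfekoryun
  rule 3 (unconditioned shift): yerpulfekoryun → zerpulfekorzun
  rule 4: no change — zerpulfekorzun
  ⇒ Savate zerpulfekorzun

zerpulfekorzun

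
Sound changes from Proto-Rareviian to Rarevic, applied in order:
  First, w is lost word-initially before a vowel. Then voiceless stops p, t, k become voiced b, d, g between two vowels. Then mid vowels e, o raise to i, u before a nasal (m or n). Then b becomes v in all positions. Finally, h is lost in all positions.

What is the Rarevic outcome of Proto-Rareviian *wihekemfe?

iegimfe

Rarevic: *wihekemfe
  wihekemfe → ihekemfe   [glide loss]
  ihekemfe → ihegemfe   [intervocalic voicing]
  ihegemfe → ihegimfe   [pre-nasal raising]
  ihegimfe (rule 4 does not apply)
  ihegimfe → iegimfe   [h-loss]
  giving Rarevic iegimfe.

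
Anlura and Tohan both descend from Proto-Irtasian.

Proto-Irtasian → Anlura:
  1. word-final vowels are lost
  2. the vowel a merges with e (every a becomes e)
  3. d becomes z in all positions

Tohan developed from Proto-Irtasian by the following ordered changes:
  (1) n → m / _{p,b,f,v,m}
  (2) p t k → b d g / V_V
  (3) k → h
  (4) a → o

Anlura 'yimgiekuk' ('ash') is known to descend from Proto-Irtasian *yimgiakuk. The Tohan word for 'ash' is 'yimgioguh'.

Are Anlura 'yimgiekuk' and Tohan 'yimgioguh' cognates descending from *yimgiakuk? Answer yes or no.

Derive the expected Tohan reflex of *yimgiakuk:
Tohan: *yimgiakuk
  yimgiakuk (rule 1 does not apply)
  yimgiakuk → yimgiaguk   [intervocalic voicing]
  yimgiaguk → yimgiaguh   [unconditioned shift]
  yimgiaguh → yimgioguh   [vowel merger]
  giving Tohan yimgioguh.
Tohan 'yimgioguh' matches the regular reflex exactly, so the pair is cognate.

yes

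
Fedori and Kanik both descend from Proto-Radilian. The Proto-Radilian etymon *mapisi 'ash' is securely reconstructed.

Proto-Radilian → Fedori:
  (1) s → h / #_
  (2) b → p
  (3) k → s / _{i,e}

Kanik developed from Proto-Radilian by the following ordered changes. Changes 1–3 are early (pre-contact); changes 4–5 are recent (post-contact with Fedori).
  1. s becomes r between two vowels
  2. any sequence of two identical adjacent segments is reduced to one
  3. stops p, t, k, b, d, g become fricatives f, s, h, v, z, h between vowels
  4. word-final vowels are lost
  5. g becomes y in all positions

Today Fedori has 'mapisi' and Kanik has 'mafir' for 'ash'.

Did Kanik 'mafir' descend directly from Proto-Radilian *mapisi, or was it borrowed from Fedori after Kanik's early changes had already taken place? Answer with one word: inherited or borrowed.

If inherited, *mapisi would pass through all of Kanik's changes:
Kanik: *mapisi > mapiri > mafiri > mafir  (by rhotacism, intervocalic lenition, apocope)
If borrowed from Fedori 'mapisi' after the early changes, it would undergo only the recent ones:
  rule 4 (apocope): mapisi → mapis
  rule 5 (unconditioned shift): no change (mapis)
  ⇒ as a loan: mapis
Kanik 'mafir' matches the inherited outcome exactly, so it is an inherited cognate, not a loan.

inherited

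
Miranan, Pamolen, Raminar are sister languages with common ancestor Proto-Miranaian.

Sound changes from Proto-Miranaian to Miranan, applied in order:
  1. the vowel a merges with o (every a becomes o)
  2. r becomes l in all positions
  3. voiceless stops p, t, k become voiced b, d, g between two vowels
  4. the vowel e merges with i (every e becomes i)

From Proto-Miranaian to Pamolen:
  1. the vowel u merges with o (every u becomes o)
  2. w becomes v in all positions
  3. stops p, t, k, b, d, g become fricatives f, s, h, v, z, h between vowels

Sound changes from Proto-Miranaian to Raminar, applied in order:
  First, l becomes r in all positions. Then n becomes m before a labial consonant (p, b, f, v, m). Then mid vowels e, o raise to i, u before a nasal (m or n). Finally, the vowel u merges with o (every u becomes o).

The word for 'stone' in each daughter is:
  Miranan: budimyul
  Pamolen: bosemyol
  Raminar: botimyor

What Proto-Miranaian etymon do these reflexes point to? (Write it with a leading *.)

*butemyul

Position 3: Miranan has d, Pamolen has s, Raminar has t. Raminar preserves t here (none of its changes turn any other segment into t), so the proto-segment is *t.
Position 4: Miranan has i, Pamolen has e, Raminar has i. Pamolen preserves e here (none of its changes turn any other segment into e), so the proto-segment is *e.
Verify the candidate proto-form against each daughter:
Miranan: *butemyul > budemyul > budimyul  (by intervocalic voicing, vowel merger)
Pamolen: *butemyul
  butemyul → botemyol   [vowel merger]
  botemyol (rule 2 does not apply)
  botemyol → bosemyol   [intervocalic lenition]
  giving Pamolen bosemyol.
Raminar: start from *butemyul.
  rule 1 (unconditioned shift): butemyul → butemyur
  rule 2: no change — butemyur
  rule 3 (pre-nasal raising): butemyur → butimyur
  rule 4 (vowel merger): butimyur → botimyor
  ⇒ Raminar botimyor
No other proto-form is consistent with every reflex, so the reconstruction is *butemyul.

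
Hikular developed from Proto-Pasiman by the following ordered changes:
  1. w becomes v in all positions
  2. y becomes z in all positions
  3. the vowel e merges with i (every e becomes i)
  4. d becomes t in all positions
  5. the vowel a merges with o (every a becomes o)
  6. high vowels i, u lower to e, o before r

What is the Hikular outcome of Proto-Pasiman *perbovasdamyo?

perbovostomzo

Hikular: start from *perbovasdamyo.
  rule 1: no change — perbovasdamyo
  rule 2 (unconditioned shift): perbovasdamyo → perbovasdamzo
  rule 3 (vowel merger): perbovasdamzo → pirbovasdamzo
  rule 4 (unconditioned shift): pirbovasdamzo → pirbovastamzo
  rule 5 (vowel merger): pirbovastamzo → pirbovostomzo
  rule 6 (pre-rhotic lowering): pirbovostomzo → perbovostomzo
  ⇒ Hikular perbovostomzo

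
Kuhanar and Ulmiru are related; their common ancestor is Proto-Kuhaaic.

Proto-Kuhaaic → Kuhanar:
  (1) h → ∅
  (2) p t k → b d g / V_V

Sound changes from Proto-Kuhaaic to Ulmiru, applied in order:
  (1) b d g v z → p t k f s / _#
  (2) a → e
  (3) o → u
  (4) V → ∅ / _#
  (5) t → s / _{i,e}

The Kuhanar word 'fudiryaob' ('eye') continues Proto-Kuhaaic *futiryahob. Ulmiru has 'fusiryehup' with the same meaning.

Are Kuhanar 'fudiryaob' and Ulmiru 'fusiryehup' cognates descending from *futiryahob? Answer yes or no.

Derive the expected Ulmiru reflex of *futiryahob:
Ulmiru: start from *futiryahob.
  rule 1 (final devoicing): futiryahob → futiryahop
  rule 2 (vowel merger): futiryahop → futiryehop
  rule 3 (vowel merger): futiryehop → futiryehup
  rule 4: no change — futiryehup
  rule 5 (palatalisation): futiryehup → fusiryehup
  ⇒ Ulmiru fusiryehup
Ulmiru 'fusiryehup' matches the regular reflex exactly, so the pair is cognate.

yes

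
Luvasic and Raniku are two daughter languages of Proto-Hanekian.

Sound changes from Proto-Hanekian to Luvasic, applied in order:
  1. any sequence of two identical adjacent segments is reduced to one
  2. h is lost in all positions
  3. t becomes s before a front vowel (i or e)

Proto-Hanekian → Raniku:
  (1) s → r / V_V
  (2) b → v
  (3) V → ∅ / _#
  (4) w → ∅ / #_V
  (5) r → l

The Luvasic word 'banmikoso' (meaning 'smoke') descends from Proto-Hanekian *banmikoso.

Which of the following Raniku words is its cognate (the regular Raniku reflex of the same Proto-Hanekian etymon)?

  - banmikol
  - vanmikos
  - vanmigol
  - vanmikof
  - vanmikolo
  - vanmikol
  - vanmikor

Raniku: *banmikoso > banmikoro > vanmikoro > vanmikor > vanmikol  (by rhotacism, unconditioned shift, apocope, unconditioned shift)
Only 'vanmikol' matches the regular Raniku development of *banmikoso.

vanmikol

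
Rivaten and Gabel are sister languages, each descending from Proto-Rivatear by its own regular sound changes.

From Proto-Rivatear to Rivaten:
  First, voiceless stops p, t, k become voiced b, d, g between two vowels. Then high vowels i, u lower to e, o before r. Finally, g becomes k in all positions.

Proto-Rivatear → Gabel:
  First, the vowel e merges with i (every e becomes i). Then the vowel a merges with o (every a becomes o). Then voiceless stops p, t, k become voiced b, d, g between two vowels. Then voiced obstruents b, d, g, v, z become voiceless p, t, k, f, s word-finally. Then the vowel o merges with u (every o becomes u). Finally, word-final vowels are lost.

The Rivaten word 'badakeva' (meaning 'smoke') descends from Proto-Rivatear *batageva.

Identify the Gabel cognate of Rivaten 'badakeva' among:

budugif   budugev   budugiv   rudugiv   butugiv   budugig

Gabel: start from *batageva.
  rule 1 (vowel merger): batageva → batagiva
  rule 2 (vowel merger): batagiva → botogivo
  rule 3 (intervocalic voicing): botogivo → bodogivo
  rule 4: no change — bodogivo
  rule 5 (vowel merger): bodogivo → budugivu
  rule 6 (apocope): budugivu → budugiv
  ⇒ Gabel budugiv

budugiv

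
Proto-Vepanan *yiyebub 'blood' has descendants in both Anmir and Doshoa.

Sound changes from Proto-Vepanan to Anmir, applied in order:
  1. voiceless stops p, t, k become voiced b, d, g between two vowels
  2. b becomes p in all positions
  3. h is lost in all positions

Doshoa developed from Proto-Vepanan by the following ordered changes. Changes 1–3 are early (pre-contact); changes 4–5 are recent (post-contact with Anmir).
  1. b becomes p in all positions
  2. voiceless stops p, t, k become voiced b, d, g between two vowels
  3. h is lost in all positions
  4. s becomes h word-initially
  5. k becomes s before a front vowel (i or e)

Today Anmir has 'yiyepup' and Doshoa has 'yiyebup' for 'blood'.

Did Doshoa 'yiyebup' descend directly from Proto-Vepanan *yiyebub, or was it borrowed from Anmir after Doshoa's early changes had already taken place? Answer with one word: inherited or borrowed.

inherited

If inherited, *yiyebub would pass through all of Doshoa's changes:
Doshoa: start from *yiyebub.
  rule 1 (unconditioned shift): yiyebub → yiyepup
  rule 2 (intervocalic voicing): yiyepup → yiyebup
  rule 3: no change — yiyebup
  rule 4: no change — yiyebup
  rule 5: no change — yiyebup
  ⇒ Doshoa yiyebup
If borrowed from Anmir 'yiyepup' after the early changes, it would undergo only the recent ones:
  rule 4 (debuccalisation): no change (yiyepup)
  rule 5 (palatalisation): no change (yiyepup)
  ⇒ as a loan: yiyepup
Doshoa 'yiyebup' matches the inherited outcome exactly, so it is an inherited cognate, not a loan.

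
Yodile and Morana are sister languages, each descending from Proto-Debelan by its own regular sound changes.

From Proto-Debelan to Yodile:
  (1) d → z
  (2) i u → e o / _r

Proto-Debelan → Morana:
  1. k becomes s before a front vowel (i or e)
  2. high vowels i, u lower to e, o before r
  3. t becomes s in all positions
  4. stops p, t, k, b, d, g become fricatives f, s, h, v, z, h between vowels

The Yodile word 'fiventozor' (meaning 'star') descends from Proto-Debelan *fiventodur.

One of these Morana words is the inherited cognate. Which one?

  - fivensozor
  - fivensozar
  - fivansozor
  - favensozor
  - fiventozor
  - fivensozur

fivensozor

Morana: *fiventodur
  fiventodur (rule 1 does not apply)
  fiventodur → fiventodor   [pre-rhotic lowering]
  fiventodor → fivensodor   [unconditioned shift]
  fivensodor → fivensozor   [intervocalic lenition]
  giving Morana fivensozor.
Only 'fivensozor' matches the regular Morana development of *fiventodur.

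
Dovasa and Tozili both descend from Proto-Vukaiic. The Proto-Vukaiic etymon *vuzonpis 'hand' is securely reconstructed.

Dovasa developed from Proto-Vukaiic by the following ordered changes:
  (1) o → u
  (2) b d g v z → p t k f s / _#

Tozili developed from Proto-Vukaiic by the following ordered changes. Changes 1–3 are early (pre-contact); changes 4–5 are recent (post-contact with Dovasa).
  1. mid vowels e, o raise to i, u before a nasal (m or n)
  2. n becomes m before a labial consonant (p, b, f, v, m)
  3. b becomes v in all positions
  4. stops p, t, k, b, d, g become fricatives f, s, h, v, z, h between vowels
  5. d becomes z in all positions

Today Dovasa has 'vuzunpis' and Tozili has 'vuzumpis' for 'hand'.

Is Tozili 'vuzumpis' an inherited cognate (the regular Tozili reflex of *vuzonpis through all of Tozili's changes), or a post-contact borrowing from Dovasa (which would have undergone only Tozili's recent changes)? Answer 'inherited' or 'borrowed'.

inherited

If inherited, *vuzonpis would pass through all of Tozili's changes:
Tozili: *vuzonpis
  vuzonpis → vuzunpis   [pre-nasal raising]
  vuzunpis → vuzumpis   [nasal place assimilation]
  vuzumpis (rule 3 does not apply)
  vuzumpis (rule 4 does not apply)
  vuzumpis (rule 5 does not apply)
  giving Tozili vuzumpis.
If borrowed from Dovasa 'vuzunpis' after the early changes, it would undergo only the recent ones:
  rule 4 (intervocalic lenition): no change (vuzunpis)
  rule 5 (unconditioned shift): no change (vuzunpis)
  ⇒ as a loan: vuzunpis
Tozili 'vuzumpis' matches the inherited outcome exactly, so it is an inherited cognate, not a loan.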